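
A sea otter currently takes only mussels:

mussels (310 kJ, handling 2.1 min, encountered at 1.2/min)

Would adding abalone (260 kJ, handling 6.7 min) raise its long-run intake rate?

No

Intake rate on the current diet: R = (1.2×310) / (1 + 1.2×2.1) = 372/3.52 = 105.7 kJ/min.
abalone: E/h = 260/6.7 = 38.81 kJ/min.
38.81 < 105.7, so adding abalone would lower the average — exclude it.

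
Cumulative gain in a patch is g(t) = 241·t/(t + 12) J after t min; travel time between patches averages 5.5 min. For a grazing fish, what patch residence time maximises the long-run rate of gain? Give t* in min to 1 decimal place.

8.1 min

Optimal t* satisfies g'(t*) = g(t*)/(T + t*).
g'(t) = 241·12/(t + 12)². Setting 241·12/(t+12)² = 241t/[(t+12)(5.5+t)] gives 12(5.5+t) = t(t+12), so t² = 12×5.5 = 66.
t* = √66 = 8.124 min.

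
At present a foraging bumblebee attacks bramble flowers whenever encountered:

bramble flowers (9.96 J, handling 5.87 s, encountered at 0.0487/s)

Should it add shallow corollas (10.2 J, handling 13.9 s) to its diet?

Yes

On bramble flowers alone, R = ΣλE/(1+Σλh) = 0.4851/1.286 = 0.3772 J/s.
Profitability of shallow corollas: 10.2/13.9 = 0.7338 J/s.
Since 0.7338 > R, including shallow corollas increases the long-run rate.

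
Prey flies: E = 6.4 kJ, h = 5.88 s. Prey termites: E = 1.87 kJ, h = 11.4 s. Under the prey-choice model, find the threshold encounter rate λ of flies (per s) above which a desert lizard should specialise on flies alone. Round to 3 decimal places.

At the threshold, the rate on flies alone equals the profitability of termites: λ·6.4/(1 + λ·5.88) = 1.87/11.4 = 0.164.
Rearranging, λ(6.4 − 0.164×5.88) = 0.164, so λ = 0.164/5.435 = 0.03018 per s.

0.030 per s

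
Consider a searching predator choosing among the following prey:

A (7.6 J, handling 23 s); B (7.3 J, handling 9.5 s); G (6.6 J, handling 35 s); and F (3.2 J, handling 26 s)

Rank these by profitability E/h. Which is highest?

Profitability E/h (J/s): A = 7.6/23 = 0.33, B = 7.3/9.5 = 0.768, G = 6.6/35 = 0.189, F = 3.2/26 = 0.123.
Ranked: B > A > G > F.

B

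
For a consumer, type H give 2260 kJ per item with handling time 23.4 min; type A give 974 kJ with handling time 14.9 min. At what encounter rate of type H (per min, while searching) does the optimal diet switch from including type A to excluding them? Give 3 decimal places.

At the threshold, the rate on type H alone equals the profitability of type A: λ·2260/(1 + λ·23.4) = 974/14.9 = 65.37.
Rearranging, λ(2260 − 65.37×23.4) = 65.37, so λ = 65.37/730.4 = 0.0895 per min.

0.090 per min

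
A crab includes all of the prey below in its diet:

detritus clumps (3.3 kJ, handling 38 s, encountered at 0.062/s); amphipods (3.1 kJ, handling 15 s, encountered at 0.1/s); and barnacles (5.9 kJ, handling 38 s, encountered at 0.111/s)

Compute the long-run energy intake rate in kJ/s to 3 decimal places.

0.129 kJ/s

Energy encountered per unit search time: 0.062×3.3 + 0.1×3.1 + 0.111×5.9 = 1.169 kJ/s.
Handling time per unit search time: 0.062×38 + 0.1×15 + 0.111×38 = 8.074.
Rate = 1.169/(1 + 8.074) = 0.1289 kJ/s.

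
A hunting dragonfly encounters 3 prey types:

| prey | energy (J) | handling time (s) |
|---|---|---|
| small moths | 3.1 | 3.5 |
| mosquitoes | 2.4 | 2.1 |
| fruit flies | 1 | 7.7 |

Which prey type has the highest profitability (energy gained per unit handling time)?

Profitability E/h (J/s): small moths = 3.1/3.5 = 0.886, mosquitoes = 2.4/2.1 = 1.14, fruit flies = 1/7.7 = 0.13.
Ranked: mosquitoes > small moths > fruit flies.

mosquitoes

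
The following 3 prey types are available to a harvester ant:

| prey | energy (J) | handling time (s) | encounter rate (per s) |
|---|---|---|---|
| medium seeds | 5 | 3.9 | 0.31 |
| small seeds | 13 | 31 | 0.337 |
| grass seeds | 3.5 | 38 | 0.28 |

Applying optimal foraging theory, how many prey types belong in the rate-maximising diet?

E/h in descending order: medium seeds 1.28, small seeds 0.419, grass seeds 0.0921 J/s. The optimal diet is the largest prefix of this list for which every included type satisfies E_i/h_i > R on the types above it.
Rate on top 1: 0.7017. small seeds: 0.419 < 0.7017 → exclude; stop.
Optimal diet: medium seeds — 1 of 3 types.

1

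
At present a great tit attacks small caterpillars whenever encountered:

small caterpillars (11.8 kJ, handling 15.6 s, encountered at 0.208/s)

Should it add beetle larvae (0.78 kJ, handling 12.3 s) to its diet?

No

On small caterpillars alone, R = ΣλE/(1+Σλh) = 2.454/4.245 = 0.5782 kJ/s.
Profitability of beetle larvae: 0.78/12.3 = 0.06341 kJ/s.
Since 0.06341 < R, time spent handling beetle larvae is better spent searching.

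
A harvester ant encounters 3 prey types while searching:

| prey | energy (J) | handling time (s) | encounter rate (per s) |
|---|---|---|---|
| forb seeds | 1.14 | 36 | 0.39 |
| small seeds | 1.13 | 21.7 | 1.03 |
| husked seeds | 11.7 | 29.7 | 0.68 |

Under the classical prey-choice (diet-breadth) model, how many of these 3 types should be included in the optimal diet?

1

Profitabilities (E/h, J/s): husked seeds 0.394, small seeds 0.0521, forb seeds 0.0317. Add prey in this order while the next type's profitability exceeds the intake rate on those already taken.
Rate on top 1: 0.3754. small seeds: 0.0521 < 0.3754 → exclude; stop.
Optimal diet: husked seeds — 1 of 3 types.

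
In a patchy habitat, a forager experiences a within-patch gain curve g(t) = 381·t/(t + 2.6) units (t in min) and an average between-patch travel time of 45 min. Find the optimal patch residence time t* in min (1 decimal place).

10.8 min

Optimal t* satisfies g'(t*) = g(t*)/(T + t*).
g'(t) = 381·2.6/(t + 2.6)². Setting 381·2.6/(t+2.6)² = 381t/[(t+2.6)(45+t)] gives 2.6(45+t) = t(t+2.6), so t² = 2.6×45 = 117.
t* = √117 = 10.82 min.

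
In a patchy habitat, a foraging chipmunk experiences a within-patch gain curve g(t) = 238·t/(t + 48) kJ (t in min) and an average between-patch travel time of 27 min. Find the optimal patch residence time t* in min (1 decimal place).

By the marginal value theorem, leave when the instantaneous gain rate g'(t) equals the habitat-wide average g(t)/(T + t).
g'(t) = 238·48/(t + 48)². Setting 238·48/(t+48)² = 238t/[(t+48)(27+t)] gives 48(27+t) = t(t+48), so t² = 48×27 = 1296.
t* = √1296 = 36 min.

36.0 min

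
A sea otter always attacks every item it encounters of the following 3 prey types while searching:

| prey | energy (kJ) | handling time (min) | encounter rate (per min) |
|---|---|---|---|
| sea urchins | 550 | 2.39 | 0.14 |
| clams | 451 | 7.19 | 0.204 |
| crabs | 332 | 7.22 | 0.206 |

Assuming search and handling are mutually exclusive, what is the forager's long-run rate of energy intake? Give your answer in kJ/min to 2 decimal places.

Energy encountered per unit search time: 0.14×550 + 0.204×451 + 0.206×332 = 237.4 kJ/min.
Handling time per unit search time: 0.14×2.39 + 0.204×7.19 + 0.206×7.22 = 3.289.
Rate = 237.4/(1 + 3.289) = 55.35 kJ/min.

55.35 kJ/min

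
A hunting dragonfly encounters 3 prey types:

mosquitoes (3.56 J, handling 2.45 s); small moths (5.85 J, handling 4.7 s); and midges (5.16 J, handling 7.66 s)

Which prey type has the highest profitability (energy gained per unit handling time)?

Profitability E/h (J/s): mosquitoes = 3.56/2.45 = 1.45, small moths = 5.85/4.7 = 1.24, midges = 5.16/7.66 = 0.674.
Ranked: mosquitoes > small moths > midges.

mosquitoes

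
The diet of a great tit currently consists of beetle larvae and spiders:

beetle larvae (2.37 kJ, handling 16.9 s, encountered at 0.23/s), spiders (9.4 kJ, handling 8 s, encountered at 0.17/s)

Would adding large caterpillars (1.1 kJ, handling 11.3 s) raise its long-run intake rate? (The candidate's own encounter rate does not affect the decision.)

Current rate: (0.23×2.37 + 0.17×9.4)/(1 + 0.23×16.9 + 0.17×8) = 0.3431 kJ/s.
Profitability of large caterpillars: 1.1/11.3 = 0.09735 kJ/s.
Since 0.09735 < R, time spent handling large caterpillars is better spent searching.

No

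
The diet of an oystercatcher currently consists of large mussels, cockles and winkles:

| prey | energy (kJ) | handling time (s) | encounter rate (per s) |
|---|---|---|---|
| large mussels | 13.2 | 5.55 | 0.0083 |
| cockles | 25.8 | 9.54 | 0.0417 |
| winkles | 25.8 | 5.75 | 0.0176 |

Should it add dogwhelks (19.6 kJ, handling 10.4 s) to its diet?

On large mussels, cockles and winkles alone, R = ΣλE/(1+Σλh) = 1.639/1.545 = 1.061 kJ/s.
Profitability of dogwhelks: 19.6/10.4 = 1.885 kJ/s.
1.885 > 1.061, so adding dogwhelks raises the average — include it.

Yes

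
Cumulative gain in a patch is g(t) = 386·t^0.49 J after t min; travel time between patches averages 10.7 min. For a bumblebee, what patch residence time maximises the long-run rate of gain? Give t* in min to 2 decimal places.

By the marginal value theorem, leave when the instantaneous gain rate g'(t) equals the habitat-wide average g(t)/(T + t).
g'(t) = 0.49·386·t^-0.51. Setting 0.49·386·t^-0.51 = 386·t^0.49/(10.7+t) gives 0.49(10.7+t) = t, so 0.51·t = 0.49×10.7.
t* = 0.49×10.7/0.51 = 10.28 min.

10.28 min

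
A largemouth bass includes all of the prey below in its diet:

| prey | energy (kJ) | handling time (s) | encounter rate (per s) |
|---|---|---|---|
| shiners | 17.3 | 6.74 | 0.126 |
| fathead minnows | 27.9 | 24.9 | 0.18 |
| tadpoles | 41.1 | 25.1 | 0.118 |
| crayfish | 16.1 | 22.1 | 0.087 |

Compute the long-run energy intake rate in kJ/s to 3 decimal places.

1.199 kJ/s

Energy encountered per unit search time: 0.126×17.3 + 0.18×27.9 + 0.118×41.1 + 0.087×16.1 = 13.45 kJ/s.
Handling time per unit search time: 0.126×6.74 + 0.18×24.9 + 0.118×25.1 + 0.087×22.1 = 10.22.
Rate = 13.45/(1 + 10.22) = 1.199 kJ/s.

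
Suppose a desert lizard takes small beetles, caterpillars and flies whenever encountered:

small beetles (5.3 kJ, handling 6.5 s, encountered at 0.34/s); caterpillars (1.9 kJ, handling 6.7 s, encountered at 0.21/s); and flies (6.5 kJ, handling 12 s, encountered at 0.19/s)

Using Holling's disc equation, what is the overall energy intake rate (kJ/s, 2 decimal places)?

0.50 kJ/s

R = Σλ_iE_i / (1 + Σλ_ih_i)
Numerator: 0.34×5.3 + 0.21×1.9 + 0.19×6.5 = 3.436
Denominator: 1 + 0.34×6.5 + 0.21×6.7 + 0.19×12 = 6.897
R = 3.436/6.897 = 0.4982 kJ/s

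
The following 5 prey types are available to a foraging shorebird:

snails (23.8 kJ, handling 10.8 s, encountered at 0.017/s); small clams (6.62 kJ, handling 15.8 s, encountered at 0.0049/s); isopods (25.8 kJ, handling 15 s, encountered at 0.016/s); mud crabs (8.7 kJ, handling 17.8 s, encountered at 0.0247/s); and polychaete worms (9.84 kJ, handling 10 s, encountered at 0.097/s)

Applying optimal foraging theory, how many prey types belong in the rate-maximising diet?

E/h in descending order: snails 2.2, isopods 1.72, polychaete worms 0.984, mud crabs 0.489, small clams 0.419 kJ/s. The optimal diet is the largest prefix of this list for which every included type satisfies E_i/h_i > R on the types above it.
Rate on top 1: 0.3418. isopods: 1.72 > 0.3418 → include.
Rate on top 2: 0.5742. polychaete worms: 0.984 > 0.5742 → include.
Rate on top 3: 0.7403. mud crabs: 0.489 < 0.7403 → exclude; stop.
Optimal diet: snails, isopods, polychaete worms — 3 of 5 types.

3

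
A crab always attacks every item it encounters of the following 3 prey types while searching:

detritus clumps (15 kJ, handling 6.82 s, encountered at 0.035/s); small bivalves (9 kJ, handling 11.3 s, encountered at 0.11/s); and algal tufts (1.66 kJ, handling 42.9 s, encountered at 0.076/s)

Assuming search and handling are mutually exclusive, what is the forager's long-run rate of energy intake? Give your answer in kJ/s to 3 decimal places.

R = Σλ_iE_i / (1 + Σλ_ih_i)
Numerator: 0.035×15 + 0.11×9 + 0.076×1.66 = 1.641
Denominator: 1 + 0.035×6.82 + 0.11×11.3 + 0.076×42.9 = 5.742
R = 1.641/5.742 = 0.2858 kJ/s

0.286 kJ/s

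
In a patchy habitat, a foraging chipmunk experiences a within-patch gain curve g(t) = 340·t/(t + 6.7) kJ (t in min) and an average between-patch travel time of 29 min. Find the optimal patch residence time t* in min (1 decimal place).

13.9 min

By the marginal value theorem, leave when the instantaneous gain rate g'(t) equals the habitat-wide average g(t)/(T + t).
g'(t) = 340·6.7/(t + 6.7)². Setting 340·6.7/(t+6.7)² = 340t/[(t+6.7)(29+t)] gives 6.7(29+t) = t(t+6.7), so t² = 6.7×29 = 194.3.
t* = √194.3 = 13.94 min.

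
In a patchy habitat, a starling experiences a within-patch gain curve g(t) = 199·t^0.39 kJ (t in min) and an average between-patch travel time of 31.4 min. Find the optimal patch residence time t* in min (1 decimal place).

By the marginal value theorem, leave when the instantaneous gain rate g'(t) equals the habitat-wide average g(t)/(T + t).
g'(t) = 0.39·199·t^-0.61. Setting 0.39·199·t^-0.61 = 199·t^0.39/(31.4+t) gives 0.39(31.4+t) = t, so 0.61·t = 0.39×31.4.
t* = 0.39×31.4/0.61 = 20.08 min.

20.1 min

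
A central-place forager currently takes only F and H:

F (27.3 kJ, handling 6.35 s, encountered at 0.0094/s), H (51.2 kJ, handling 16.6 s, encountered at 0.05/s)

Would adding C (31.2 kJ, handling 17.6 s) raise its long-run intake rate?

Intake rate on the current diet: R = (0.0094×27.3 + 0.05×51.2) / (1 + 0.0094×6.35 + 0.05×16.6) = 2.817/1.89 = 1.491 kJ/s.
C: E/h = 31.2/17.6 = 1.773 kJ/s.
Since 1.773 > R, including C increases the long-run rate.

Yes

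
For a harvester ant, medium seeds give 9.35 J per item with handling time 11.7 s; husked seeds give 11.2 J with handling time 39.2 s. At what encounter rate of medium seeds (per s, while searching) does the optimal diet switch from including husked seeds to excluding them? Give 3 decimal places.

Drop husked seeds once their profitability E₂/h₂ falls below the rate achievable on medium seeds alone: E₂/h₂ = λE₁/(1 + λh₁).
Solve for λ: λE₁h₂ = E₂(1 + λh₁) → λ(E₁h₂ − E₂h₁) = E₂ → λ = E₂/(E₁h₂ − E₂h₁).
λ = 11.2/(9.35×39.2 − 11.2×11.7) = 11.2/235.5 = 0.04756 per s.

0.048 per s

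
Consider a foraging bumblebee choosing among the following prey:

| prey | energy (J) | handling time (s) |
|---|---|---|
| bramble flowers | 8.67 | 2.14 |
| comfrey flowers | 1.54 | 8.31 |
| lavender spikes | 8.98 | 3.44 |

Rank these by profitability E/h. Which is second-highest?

Profitability E/h (J/s): bramble flowers = 8.67/2.14 = 4.05, comfrey flowers = 1.54/8.31 = 0.185, lavender spikes = 8.98/3.44 = 2.61.
Ranked: bramble flowers > lavender spikes > comfrey flowers.

lavender spikes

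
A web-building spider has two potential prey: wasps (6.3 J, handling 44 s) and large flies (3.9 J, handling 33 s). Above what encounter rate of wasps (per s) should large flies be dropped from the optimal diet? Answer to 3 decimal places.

The zero-one rule: include large flies iff E₂/h₂ > λE₁/(1+λh₁). Equality gives the switch point.
λE₁h₂ = E₂ + λE₂h₁ ⇒ λ = E₂/(E₁h₂ − E₂h₁) = 3.9/(207.9 − 171.6) = 0.1074 per s.

0.107 per s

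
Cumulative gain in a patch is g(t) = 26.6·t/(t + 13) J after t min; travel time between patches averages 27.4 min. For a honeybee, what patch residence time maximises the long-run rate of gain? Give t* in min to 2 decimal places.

By the marginal value theorem, leave when the instantaneous gain rate g'(t) equals the habitat-wide average g(t)/(T + t).
g'(t) = 26.6·13/(t + 13)². Setting 26.6·13/(t+13)² = 26.6t/[(t+13)(27.4+t)] gives 13(27.4+t) = t(t+13), so t² = 13×27.4 = 356.2.
t* = √356.2 = 18.87 min.

18.87 min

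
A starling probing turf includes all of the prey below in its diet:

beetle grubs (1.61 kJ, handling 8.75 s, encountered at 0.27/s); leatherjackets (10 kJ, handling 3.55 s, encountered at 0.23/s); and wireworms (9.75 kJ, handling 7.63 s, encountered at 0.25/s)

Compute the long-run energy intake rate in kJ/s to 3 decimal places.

R = Σλ_iE_i / (1 + Σλ_ih_i)
Numerator: 0.27×1.61 + 0.23×10 + 0.25×9.75 = 5.172
Denominator: 1 + 0.27×8.75 + 0.23×3.55 + 0.25×7.63 = 6.087
R = 5.172/6.087 = 0.8498 kJ/s

0.850 kJ/s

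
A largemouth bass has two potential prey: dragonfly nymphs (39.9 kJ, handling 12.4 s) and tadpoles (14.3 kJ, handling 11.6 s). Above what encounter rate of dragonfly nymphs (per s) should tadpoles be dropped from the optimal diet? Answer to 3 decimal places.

0.050 per s

Drop tadpoles once their profitability E₂/h₂ falls below the rate achievable on dragonfly nymphs alone: E₂/h₂ = λE₁/(1 + λh₁).
Solve for λ: λE₁h₂ = E₂(1 + λh₁) → λ(E₁h₂ − E₂h₁) = E₂ → λ = E₂/(E₁h₂ − E₂h₁).
λ = 14.3/(39.9×11.6 − 14.3×12.4) = 14.3/285.5 = 0.05008 per s.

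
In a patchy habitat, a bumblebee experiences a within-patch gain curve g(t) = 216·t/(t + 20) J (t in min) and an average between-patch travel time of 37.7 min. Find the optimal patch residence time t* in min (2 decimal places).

27.46 min

Maximise g(t)/(T+t): set derivative to zero → g'(t)(T+t) = g(t).
g'(t) = 216·20/(t + 20)². Setting 216·20/(t+20)² = 216t/[(t+20)(37.7+t)] gives 20(37.7+t) = t(t+20), so t² = 20×37.7 = 754.
t* = √754 = 27.46 min.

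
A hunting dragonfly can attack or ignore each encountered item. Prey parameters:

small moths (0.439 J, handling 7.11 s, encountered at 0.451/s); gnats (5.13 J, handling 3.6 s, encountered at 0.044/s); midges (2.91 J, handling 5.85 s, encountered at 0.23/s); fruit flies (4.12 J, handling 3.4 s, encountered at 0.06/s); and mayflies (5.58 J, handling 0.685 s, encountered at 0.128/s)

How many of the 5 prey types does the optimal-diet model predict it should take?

3

E/h in descending order: mayflies 8.15, gnats 1.43, fruit flies 1.21, midges 0.497, small moths 0.0617 J/s. The optimal diet is the largest prefix of this list for which every included type satisfies E_i/h_i > R on the types above it.
Rate on top 1: 0.6567. gnats: 1.43 > 0.6567 → include.
Rate on top 2: 0.7543. fruit flies: 1.21 > 0.7543 → include.
Rate on top 3: 0.8187. midges: 0.497 < 0.8187 → exclude; stop.
Optimal diet: mayflies, gnats, fruit flies — 3 of 5 types.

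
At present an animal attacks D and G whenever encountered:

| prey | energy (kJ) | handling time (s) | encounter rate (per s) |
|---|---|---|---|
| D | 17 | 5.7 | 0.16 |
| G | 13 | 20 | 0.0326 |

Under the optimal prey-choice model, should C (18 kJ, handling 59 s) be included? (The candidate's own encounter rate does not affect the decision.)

On D and G alone, R = ΣλE/(1+Σλh) = 3.144/2.564 = 1.226 kJ/s.
C: E/h = 18/59 = 0.3051 kJ/s.
0.3051 < 1.226, so adding C would lower the average — exclude it.

No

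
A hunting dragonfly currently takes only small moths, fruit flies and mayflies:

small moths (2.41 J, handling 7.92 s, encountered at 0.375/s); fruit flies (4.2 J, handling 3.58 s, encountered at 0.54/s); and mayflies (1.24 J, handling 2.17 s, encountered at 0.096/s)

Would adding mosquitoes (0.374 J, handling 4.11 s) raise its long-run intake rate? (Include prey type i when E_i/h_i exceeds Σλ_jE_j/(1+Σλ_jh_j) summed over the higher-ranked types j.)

No

On small moths, fruit flies and mayflies alone, R = ΣλE/(1+Σλh) = 3.291/6.112 = 0.5385 J/s.
mosquitoes: E/h = 0.374/4.11 = 0.091 J/s.
Since 0.091 < R, time spent handling mosquitoes is better spent searching.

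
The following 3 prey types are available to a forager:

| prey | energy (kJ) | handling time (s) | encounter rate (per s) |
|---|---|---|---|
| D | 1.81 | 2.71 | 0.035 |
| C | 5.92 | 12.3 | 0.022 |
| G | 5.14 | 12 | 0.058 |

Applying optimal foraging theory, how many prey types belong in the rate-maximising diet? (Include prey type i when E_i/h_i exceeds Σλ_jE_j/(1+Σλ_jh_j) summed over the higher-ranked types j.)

3

Profitabilities (E/h, kJ/s): D 0.668, C 0.481, G 0.428. Add prey in this order while the next type's profitability exceeds the intake rate on those already taken.
Rate on top 1: 0.05786. C: 0.481 > 0.05786 → include.
Rate on top 2: 0.1418. G: 0.428 > 0.1418 → include.
Optimal diet: D, C, G — 3 of 3 types.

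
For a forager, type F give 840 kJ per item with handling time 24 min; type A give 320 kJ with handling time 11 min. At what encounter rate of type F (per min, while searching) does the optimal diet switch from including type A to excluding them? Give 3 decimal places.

At the threshold, the rate on type F alone equals the profitability of type A: λ·840/(1 + λ·24) = 320/11 = 29.09.
Rearranging, λ(840 − 29.09×24) = 29.09, so λ = 29.09/141.8 = 0.2051 per min.

0.205 per min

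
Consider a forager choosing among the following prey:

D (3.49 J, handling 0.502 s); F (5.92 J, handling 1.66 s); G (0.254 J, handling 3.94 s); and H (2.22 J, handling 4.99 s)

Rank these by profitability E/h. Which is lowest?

In descending order of E/h:
D: 3.49/0.502 = 6.95 J/s
F: 5.92/1.66 = 3.57 J/s
H: 2.22/4.99 = 0.445 J/s
G: 0.254/3.94 = 0.0645 J/s

G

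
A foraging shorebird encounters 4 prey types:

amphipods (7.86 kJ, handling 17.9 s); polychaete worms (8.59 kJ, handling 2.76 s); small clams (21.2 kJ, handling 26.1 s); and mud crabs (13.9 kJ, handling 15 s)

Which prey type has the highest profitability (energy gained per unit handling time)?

In descending order of E/h:
polychaete worms: 8.59/2.76 = 3.11 kJ/s
mud crabs: 13.9/15 = 0.927 kJ/s
small clams: 21.2/26.1 = 0.812 kJ/s
amphipods: 7.86/17.9 = 0.439 kJ/s

polychaete worms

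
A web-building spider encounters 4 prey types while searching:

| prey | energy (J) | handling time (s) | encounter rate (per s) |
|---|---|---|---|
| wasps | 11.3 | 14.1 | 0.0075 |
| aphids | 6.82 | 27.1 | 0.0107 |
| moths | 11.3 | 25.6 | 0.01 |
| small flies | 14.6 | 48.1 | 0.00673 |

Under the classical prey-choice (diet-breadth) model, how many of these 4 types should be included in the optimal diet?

4

Profitabilities (E/h, J/s): wasps 0.801, moths 0.441, small flies 0.304, aphids 0.252. Add prey in this order while the next type's profitability exceeds the intake rate on those already taken.
Rate on top 1: 0.07664. moths: 0.441 > 0.07664 → include.
Rate on top 2: 0.1452. small flies: 0.304 > 0.1452 → include.
Rate on top 3: 0.1756. aphids: 0.252 > 0.1756 → include.
Optimal diet: wasps, moths, small flies, aphids — 4 of 4 types.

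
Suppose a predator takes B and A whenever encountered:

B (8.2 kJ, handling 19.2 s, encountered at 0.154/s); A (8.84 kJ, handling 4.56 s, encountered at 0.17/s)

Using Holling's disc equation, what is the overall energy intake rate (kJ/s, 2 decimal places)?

0.58 kJ/s

Energy encountered per unit search time: 0.154×8.2 + 0.17×8.84 = 2.766 kJ/s.
Handling time per unit search time: 0.154×19.2 + 0.17×4.56 = 3.732.
Rate = 2.766/(1 + 3.732) = 0.5844 kJ/s.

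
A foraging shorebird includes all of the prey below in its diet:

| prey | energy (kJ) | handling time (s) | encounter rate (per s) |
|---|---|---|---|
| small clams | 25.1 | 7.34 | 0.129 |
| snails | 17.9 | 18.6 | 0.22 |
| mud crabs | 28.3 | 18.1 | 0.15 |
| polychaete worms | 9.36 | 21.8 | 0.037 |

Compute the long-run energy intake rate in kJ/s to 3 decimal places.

1.231 kJ/s

R = (0.129×25.1 + 0.22×17.9 + 0.15×28.3 + 0.037×9.36) / (1 + 0.129×7.34 + 0.22×18.6 + 0.15×18.1 + 0.037×21.8) = 11.77/9.56 = 1.231 kJ/s.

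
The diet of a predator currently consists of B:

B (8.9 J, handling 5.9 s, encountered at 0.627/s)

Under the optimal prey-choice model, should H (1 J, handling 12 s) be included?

No

Current rate: (0.627×8.9)/(1 + 0.627×5.9) = 1.187 J/s.
Profitability of H: 1/12 = 0.08333 J/s.
0.08333 < 1.187, so adding H would lower the average — exclude it.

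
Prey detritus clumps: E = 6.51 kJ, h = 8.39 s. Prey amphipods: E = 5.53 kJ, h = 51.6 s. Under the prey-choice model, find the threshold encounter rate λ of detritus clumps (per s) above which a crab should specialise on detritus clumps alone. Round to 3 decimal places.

At the threshold, the rate on detritus clumps alone equals the profitability of amphipods: λ·6.51/(1 + λ·8.39) = 5.53/51.6 = 0.1072.
Rearranging, λ(6.51 − 0.1072×8.39) = 0.1072, so λ = 0.1072/5.611 = 0.0191 per s.

0.019 per s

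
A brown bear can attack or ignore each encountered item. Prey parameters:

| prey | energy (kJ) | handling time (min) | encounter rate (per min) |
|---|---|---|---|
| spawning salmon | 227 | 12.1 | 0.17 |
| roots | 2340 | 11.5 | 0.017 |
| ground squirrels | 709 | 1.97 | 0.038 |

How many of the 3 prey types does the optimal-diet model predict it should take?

2

Profitabilities (E/h, kJ/min): ground squirrels 360, roots 203, spawning salmon 18.8. Add prey in this order while the next type's profitability exceeds the intake rate on those already taken.
Rate on top 1: 25.07. roots: 203 > 25.07 → include.
Rate on top 2: 52.52. spawning salmon: 18.8 < 52.52 → exclude; stop.
Optimal diet: ground squirrels, roots — 2 of 3 types.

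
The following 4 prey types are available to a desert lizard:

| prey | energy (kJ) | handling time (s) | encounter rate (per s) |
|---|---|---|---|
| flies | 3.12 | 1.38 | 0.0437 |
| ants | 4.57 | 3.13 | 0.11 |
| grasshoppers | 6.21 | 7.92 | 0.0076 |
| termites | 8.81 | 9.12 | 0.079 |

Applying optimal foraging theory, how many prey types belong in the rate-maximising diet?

Profitabilities (E/h, kJ/s): flies 2.26, ants 1.46, termites 0.966, grasshoppers 0.784. Add prey in this order while the next type's profitability exceeds the intake rate on those already taken.
Rate on top 1: 0.1286. ants: 1.46 > 0.1286 → include.
Rate on top 2: 0.455. termites: 0.966 > 0.455 → include.
Rate on top 3: 0.6282. grasshoppers: 0.784 > 0.6282 → include.
Optimal diet: flies, ants, termites, grasshoppers — 4 of 4 types.

4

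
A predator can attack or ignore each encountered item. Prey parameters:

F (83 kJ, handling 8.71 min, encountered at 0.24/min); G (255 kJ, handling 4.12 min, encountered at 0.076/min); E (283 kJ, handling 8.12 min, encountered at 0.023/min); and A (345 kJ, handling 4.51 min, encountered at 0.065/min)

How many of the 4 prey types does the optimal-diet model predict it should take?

Rank by E/h (kJ/min): A 76.5, G 61.9, E 34.9, F 9.53. Include each in turn until the next type's E/h falls below the running intake rate.
Rate on top 1: 17.34. G: 61.9 > 17.34 → include.
Rate on top 2: 26.03. E: 34.9 > 26.03 → include.
Rate on top 3: 26.95. F: 9.53 < 26.95 → exclude; stop.
Optimal diet: A, G, E — 3 of 4 types.

3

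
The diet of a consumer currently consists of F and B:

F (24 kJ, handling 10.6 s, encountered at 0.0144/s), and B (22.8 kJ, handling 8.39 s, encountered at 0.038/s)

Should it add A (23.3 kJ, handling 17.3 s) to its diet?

Intake rate on the current diet: R = (0.0144×24 + 0.038×22.8) / (1 + 0.0144×10.6 + 0.038×8.39) = 1.212/1.471 = 0.8237 kJ/s.
A: E/h = 23.3/17.3 = 1.347 kJ/s.
Since 1.347 > R, including A increases the long-run rate.

Yes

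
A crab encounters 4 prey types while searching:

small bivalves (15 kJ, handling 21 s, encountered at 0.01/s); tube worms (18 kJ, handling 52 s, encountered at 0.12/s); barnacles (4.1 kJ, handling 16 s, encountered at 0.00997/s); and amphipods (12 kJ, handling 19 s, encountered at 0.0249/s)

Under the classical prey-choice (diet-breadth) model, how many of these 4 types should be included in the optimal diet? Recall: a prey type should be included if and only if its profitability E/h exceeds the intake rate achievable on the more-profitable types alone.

Profitabilities (E/h, kJ/s): small bivalves 0.714, amphipods 0.632, tube worms 0.346, barnacles 0.256. Add prey in this order while the next type's profitability exceeds the intake rate on those already taken.
Rate on top 1: 0.124. amphipods: 0.632 > 0.124 → include.
Rate on top 2: 0.2667. tube worms: 0.346 > 0.2667 → include.
Rate on top 3: 0.3293. barnacles: 0.256 < 0.3293 → exclude; stop.
Optimal diet: small bivalves, amphipods, tube worms — 3 of 4 types.

3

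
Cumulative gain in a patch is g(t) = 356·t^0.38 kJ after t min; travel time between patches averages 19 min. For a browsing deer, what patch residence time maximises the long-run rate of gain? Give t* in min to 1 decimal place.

11.6 min

Maximise g(t)/(T+t): set derivative to zero → g'(t)(T+t) = g(t).
g'(t) = 0.38·356·t^-0.62. Setting 0.38·356·t^-0.62 = 356·t^0.38/(19+t) gives 0.38(19+t) = t, so 0.62·t = 0.38×19.
t* = 0.38×19/0.62 = 11.65 min.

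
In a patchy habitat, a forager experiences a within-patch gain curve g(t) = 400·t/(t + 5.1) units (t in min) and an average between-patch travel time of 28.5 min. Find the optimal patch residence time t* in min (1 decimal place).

By the marginal value theorem, leave when the instantaneous gain rate g'(t) equals the habitat-wide average g(t)/(T + t).
g'(t) = 400·5.1/(t + 5.1)². Setting 400·5.1/(t+5.1)² = 400t/[(t+5.1)(28.5+t)] gives 5.1(28.5+t) = t(t+5.1), so t² = 5.1×28.5 = 145.3.
t* = √145.3 = 12.06 min.

12.1 min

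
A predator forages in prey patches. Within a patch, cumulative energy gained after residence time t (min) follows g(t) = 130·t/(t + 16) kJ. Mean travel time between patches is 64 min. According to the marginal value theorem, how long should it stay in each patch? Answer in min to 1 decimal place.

Optimal t* satisfies g'(t*) = g(t*)/(T + t*).
g'(t) = 130·16/(t + 16)². Setting 130·16/(t+16)² = 130t/[(t+16)(64+t)] gives 16(64+t) = t(t+16), so t² = 16×64 = 1024.
t* = √1024 = 32 min.

32.0 min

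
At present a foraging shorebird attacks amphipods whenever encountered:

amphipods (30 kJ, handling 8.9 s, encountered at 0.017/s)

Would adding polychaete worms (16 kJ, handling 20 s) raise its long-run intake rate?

Yes

On amphipods alone, R = ΣλE/(1+Σλh) = 0.51/1.151 = 0.443 kJ/s.
polychaete worms: E/h = 16/20 = 0.8 kJ/s.
0.8 > 0.443, so adding polychaete worms raises the average — include it.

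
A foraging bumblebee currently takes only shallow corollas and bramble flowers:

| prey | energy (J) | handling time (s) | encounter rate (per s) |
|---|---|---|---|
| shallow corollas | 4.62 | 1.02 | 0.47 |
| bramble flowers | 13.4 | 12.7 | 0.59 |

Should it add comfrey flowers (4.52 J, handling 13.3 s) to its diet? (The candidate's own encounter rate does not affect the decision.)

Current rate: (0.47×4.62 + 0.59×13.4)/(1 + 0.47×1.02 + 0.59×12.7) = 1.123 J/s.
Profitability of comfrey flowers: 4.52/13.3 = 0.3398 J/s.
Since 0.3398 < R, time spent handling comfrey flowers is better spent searching.

No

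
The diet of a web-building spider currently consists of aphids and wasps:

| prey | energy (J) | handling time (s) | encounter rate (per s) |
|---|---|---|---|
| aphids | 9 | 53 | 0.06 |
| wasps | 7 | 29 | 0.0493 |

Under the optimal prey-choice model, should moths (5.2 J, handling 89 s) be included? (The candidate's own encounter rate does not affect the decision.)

No

Intake rate on the current diet: R = (0.06×9 + 0.0493×7) / (1 + 0.06×53 + 0.0493×29) = 0.8851/5.61 = 0.1578 J/s.
Profitability of moths: 5.2/89 = 0.05843 J/s.
0.05843 < 0.1578, so adding moths would lower the average — exclude it.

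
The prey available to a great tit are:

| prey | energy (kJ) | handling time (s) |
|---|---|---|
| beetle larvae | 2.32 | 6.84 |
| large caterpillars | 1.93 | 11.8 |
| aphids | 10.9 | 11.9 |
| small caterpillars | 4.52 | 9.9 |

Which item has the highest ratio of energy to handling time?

aphids

Profitability E/h (kJ/s): beetle larvae = 2.32/6.84 = 0.339, large caterpillars = 1.93/11.8 = 0.164, aphids = 10.9/11.9 = 0.916, small caterpillars = 4.52/9.9 = 0.457.
Ranked: aphids > small caterpillars > beetle larvae > large caterpillars.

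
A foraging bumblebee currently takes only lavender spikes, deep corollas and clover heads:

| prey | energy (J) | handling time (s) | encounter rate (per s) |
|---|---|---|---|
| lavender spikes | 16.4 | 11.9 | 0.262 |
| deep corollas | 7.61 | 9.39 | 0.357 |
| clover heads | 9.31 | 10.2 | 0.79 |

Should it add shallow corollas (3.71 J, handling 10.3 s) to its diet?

No

Current rate: (0.262×16.4 + 0.357×7.61 + 0.79×9.31)/(1 + 0.262×11.9 + 0.357×9.39 + 0.79×10.2) = 0.9253 J/s.
shallow corollas: E/h = 3.71/10.3 = 0.3602 J/s.
Since 0.3602 < R, time spent handling shallow corollas is better spent searching.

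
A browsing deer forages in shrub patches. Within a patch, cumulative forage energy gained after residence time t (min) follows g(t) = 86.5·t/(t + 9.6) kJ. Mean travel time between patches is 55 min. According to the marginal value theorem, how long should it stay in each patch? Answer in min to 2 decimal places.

Optimal t* satisfies g'(t*) = g(t*)/(T + t*).
g'(t) = 86.5·9.6/(t + 9.6)². Setting 86.5·9.6/(t+9.6)² = 86.5t/[(t+9.6)(55+t)] gives 9.6(55+t) = t(t+9.6), so t² = 9.6×55 = 528.
t* = √528 = 22.98 min.

22.98 min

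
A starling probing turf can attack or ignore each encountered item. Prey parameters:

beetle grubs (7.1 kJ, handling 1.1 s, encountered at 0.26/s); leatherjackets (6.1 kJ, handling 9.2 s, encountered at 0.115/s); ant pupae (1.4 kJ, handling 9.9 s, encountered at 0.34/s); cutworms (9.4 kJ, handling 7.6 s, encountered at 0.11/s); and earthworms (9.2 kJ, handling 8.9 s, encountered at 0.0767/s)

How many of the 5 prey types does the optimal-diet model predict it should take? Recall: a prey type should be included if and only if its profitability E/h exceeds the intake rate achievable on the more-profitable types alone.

1

Rank by E/h (kJ/s): beetle grubs 6.45, cutworms 1.24, earthworms 1.03, leatherjackets 0.663, ant pupae 0.141. Include each in turn until the next type's E/h falls below the running intake rate.
Rate on top 1: 1.435. cutworms: 1.24 < 1.435 → exclude; stop.
Optimal diet: beetle grubs — 1 of 5 types.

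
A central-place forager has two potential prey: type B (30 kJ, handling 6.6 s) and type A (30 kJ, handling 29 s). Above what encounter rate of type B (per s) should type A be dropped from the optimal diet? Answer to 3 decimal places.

0.045 per s

The zero-one rule: include type A iff E₂/h₂ > λE₁/(1+λh₁). Equality gives the switch point.
λE₁h₂ = E₂ + λE₂h₁ ⇒ λ = E₂/(E₁h₂ − E₂h₁) = 30/(870 − 198) = 0.04464 per s.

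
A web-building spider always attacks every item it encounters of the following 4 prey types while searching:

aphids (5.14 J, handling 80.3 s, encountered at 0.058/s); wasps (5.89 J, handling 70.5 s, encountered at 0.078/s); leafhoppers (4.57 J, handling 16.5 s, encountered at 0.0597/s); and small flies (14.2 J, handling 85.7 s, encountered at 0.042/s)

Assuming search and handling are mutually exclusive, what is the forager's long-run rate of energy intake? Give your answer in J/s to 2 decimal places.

0.10 J/s

R = (0.058×5.14 + 0.078×5.89 + 0.0597×4.57 + 0.042×14.2) / (1 + 0.058×80.3 + 0.078×70.5 + 0.0597×16.5 + 0.042×85.7) = 1.627/15.74 = 0.1033 J/s.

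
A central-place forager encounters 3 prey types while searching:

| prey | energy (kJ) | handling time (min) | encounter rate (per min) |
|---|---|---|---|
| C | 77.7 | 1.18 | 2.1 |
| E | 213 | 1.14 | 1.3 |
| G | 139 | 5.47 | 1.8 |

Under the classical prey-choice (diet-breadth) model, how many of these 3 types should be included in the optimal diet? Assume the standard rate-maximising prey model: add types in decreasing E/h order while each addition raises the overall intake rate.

E/h in descending order: E 187, C 65.8, G 25.4 kJ/min. The optimal diet is the largest prefix of this list for which every included type satisfies E_i/h_i > R on the types above it.
Rate on top 1: 111.6. C: 65.8 < 111.6 → exclude; stop.
Optimal diet: E — 1 of 3 types.

1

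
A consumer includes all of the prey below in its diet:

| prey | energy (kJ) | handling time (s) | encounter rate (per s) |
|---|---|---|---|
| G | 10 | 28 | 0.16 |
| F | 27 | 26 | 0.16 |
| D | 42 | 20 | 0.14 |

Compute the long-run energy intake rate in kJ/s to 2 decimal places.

Energy encountered per unit search time: 0.16×10 + 0.16×27 + 0.14×42 = 11.8 kJ/s.
Handling time per unit search time: 0.16×28 + 0.16×26 + 0.14×20 = 11.44.
Rate = 11.8/(1 + 11.44) = 0.9486 kJ/s.

0.95 kJ/s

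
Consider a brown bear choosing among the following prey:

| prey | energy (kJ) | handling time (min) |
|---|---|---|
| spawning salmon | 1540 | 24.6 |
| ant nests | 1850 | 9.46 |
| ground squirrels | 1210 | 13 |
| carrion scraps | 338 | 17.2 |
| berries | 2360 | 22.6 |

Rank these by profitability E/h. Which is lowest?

Profitability E/h (kJ/min): spawning salmon = 1540/24.6 = 62.6, ant nests = 1850/9.46 = 196, ground squirrels = 1210/13 = 93.1, carrion scraps = 338/17.2 = 19.7, berries = 2360/22.6 = 104.
Ranked: ant nests > berries > ground squirrels > spawning salmon > carrion scraps.

carrion scraps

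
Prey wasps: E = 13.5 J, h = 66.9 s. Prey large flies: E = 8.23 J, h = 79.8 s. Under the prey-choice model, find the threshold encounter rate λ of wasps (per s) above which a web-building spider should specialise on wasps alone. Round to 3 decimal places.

The zero-one rule: include large flies iff E₂/h₂ > λE₁/(1+λh₁). Equality gives the switch point.
λE₁h₂ = E₂ + λE₂h₁ ⇒ λ = E₂/(E₁h₂ − E₂h₁) = 8.23/(1077 − 550.6) = 0.01563 per s.

0.016 per s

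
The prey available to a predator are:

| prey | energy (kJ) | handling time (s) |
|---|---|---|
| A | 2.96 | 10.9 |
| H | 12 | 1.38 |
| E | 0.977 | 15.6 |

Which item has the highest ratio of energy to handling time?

H

In descending order of E/h:
H: 12/1.38 = 8.7 kJ/s
A: 2.96/10.9 = 0.272 kJ/s
E: 0.977/15.6 = 0.0626 kJ/s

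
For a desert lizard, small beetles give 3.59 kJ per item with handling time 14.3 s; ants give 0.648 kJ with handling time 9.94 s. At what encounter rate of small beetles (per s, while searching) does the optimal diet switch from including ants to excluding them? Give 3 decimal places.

0.025 per s

Drop ants once their profitability E₂/h₂ falls below the rate achievable on small beetles alone: E₂/h₂ = λE₁/(1 + λh₁).
Solve for λ: λE₁h₂ = E₂(1 + λh₁) → λ(E₁h₂ − E₂h₁) = E₂ → λ = E₂/(E₁h₂ − E₂h₁).
λ = 0.648/(3.59×9.94 − 0.648×14.3) = 0.648/26.42 = 0.02453 per s.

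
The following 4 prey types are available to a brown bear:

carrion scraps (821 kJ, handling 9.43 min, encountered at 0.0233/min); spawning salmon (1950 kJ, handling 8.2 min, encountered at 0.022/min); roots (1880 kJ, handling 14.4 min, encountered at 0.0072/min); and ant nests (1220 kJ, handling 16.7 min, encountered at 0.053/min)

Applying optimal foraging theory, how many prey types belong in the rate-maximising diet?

E/h in descending order: spawning salmon 238, roots 131, carrion scraps 87.1, ant nests 73.1 kJ/min. The optimal diet is the largest prefix of this list for which every included type satisfies E_i/h_i > R on the types above it.
Rate on top 1: 36.34. roots: 131 > 36.34 → include.
Rate on top 2: 43.95. carrion scraps: 87.1 > 43.95 → include.
Rate on top 3: 50.25. ant nests: 73.1 > 50.25 → include.
Optimal diet: spawning salmon, roots, carrion scraps, ant nests — 4 of 4 types.

4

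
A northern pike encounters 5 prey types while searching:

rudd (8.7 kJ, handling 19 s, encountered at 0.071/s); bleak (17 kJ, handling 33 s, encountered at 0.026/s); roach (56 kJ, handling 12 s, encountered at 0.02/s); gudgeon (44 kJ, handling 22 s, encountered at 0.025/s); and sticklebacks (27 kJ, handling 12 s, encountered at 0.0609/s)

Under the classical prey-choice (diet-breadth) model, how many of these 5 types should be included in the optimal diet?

3

Profitabilities (E/h, kJ/s): roach 4.67, sticklebacks 2.25, gudgeon 2, bleak 0.515, rudd 0.458. Add prey in this order while the next type's profitability exceeds the intake rate on those already taken.
Rate on top 1: 0.9032. sticklebacks: 2.25 > 0.9032 → include.
Rate on top 2: 1.403. gudgeon: 2 > 1.403 → include.
Rate on top 3: 1.533. bleak: 0.515 < 1.533 → exclude; stop.
Optimal diet: roach, sticklebacks, gudgeon — 3 of 5 types.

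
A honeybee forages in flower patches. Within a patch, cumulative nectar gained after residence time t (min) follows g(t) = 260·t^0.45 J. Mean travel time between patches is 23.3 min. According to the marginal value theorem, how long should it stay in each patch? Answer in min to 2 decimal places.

19.06 min

Optimal t* satisfies g'(t*) = g(t*)/(T + t*).
g'(t) = 0.45·260·t^-0.55. Setting 0.45·260·t^-0.55 = 260·t^0.45/(23.3+t) gives 0.45(23.3+t) = t, so 0.55·t = 0.45×23.3.
t* = 0.45×23.3/0.55 = 19.06 min.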